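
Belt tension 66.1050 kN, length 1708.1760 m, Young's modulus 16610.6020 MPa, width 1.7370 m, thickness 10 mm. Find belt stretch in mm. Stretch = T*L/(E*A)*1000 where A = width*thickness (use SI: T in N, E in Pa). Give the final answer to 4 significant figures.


A = 1.7370 * 0.01 = 0.01737 m^2
Stretch = 66.1050*1000 * 1708.1760 / (16610.6020e6 * 0.01737) * 1000
Stretch = 391.4 mm


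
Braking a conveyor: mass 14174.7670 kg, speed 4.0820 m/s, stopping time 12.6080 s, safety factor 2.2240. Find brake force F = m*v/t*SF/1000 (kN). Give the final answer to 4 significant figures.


F = 14174.7670 * 4.0820 / 12.6080 * 2.2240 / 1000
F = 10.21 kN


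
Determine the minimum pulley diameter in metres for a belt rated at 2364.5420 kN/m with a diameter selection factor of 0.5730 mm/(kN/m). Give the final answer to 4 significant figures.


D = 2364.5420 * 0.5730 / 1000
D = 1.355 m


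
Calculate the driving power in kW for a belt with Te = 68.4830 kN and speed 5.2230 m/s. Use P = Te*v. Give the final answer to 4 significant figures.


P = Te * v = 68.4830 * 5.2230
P = 357.7 kW


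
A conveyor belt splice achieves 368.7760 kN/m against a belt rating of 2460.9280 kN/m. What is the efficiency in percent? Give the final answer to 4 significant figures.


Eff = 368.7760 / 2460.9280 * 100
Eff = 14.99 %


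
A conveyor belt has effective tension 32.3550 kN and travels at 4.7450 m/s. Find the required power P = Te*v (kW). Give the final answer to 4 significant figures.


P = Te * v = 32.3550 * 4.7450
P = 153.5 kW


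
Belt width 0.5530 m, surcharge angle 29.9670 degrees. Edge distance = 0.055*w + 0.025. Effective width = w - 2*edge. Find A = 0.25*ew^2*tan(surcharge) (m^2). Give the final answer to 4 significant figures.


edge = 0.055*0.5530 + 0.025 = 0.055415 m
ew = 0.5530 - 2*0.055415 = 0.44217 m
A = 0.25 * 0.44217^2 * tan(29.9670 deg)
A = 0.02818 m^2


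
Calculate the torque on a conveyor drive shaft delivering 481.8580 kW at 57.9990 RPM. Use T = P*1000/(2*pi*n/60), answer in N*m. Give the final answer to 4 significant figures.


omega = 2*pi*57.9990/60 = 6.07364 rad/s
T = 481.8580*1000 / 6.07364
T = 79340 N*m


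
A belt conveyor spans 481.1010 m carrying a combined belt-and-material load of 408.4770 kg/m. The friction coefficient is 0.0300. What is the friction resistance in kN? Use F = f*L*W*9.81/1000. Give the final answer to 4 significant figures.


F = 0.0300 * 481.1010 * 408.4770 * 9.81 / 1000
F = 57.84 kN


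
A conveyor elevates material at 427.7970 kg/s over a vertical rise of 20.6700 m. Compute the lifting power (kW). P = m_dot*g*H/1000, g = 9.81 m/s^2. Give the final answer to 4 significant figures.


P = 427.7970 * 9.81 * 20.6700 / 1000
P = 86.75 kW


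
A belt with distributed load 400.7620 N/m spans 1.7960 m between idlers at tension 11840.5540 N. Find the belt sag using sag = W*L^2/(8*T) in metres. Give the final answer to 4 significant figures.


sag = 400.7620 * 1.7960^2 / (8 * 11840.5540)
sag = 0.01365 m


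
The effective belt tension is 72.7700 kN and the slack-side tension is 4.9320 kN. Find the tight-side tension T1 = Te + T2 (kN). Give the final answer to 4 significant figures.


T1 = Te + T2 = 72.7700 + 4.9320
T1 = 77.70 kN


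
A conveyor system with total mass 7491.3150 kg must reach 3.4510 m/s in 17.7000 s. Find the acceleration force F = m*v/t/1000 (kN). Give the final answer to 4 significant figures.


F = 7491.3150 * 3.4510 / 17.7000 / 1000
F = 1.461 kN


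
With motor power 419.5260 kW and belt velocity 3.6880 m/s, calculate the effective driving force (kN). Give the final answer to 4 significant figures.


Te = P / v = 419.5260 / 3.6880
Te = 113.8 kN


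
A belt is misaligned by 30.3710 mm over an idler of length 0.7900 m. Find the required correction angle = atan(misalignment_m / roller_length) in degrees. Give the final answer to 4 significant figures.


misalign_m = 30.3710 / 1000 = 0.030371 m
angle = atan(0.030371 / 0.7900)
angle = 2.202 deg


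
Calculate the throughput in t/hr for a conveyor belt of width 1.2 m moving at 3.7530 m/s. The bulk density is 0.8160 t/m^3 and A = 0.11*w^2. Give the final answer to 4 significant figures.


A = 0.11 * 1.2^2 = 0.1584 m^2
C = 0.1584 * 3.7530 * 0.8160 * 3600
C = 1746 t/hr


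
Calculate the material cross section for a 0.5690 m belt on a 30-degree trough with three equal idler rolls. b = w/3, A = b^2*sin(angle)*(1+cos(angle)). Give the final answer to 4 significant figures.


b = 0.5690/3 = 0.189667 m
A = 0.189667^2 * sin(30 deg) * (1 + cos(30 deg))
A = 0.03356 m^2


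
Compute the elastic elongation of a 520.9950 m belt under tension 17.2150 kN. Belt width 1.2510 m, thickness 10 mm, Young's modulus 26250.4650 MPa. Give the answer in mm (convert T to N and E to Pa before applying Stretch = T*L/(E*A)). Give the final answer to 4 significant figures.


A = 1.2510 * 0.01 = 0.01251 m^2
Stretch = 17.2150*1000 * 520.9950 / (26250.4650e6 * 0.01251) * 1000
Stretch = 27.31 mm


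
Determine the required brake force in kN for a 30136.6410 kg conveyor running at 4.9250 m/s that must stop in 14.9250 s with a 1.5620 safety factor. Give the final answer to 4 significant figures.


F = 30136.6410 * 4.9250 / 14.9250 * 1.5620 / 1000
F = 15.53 kN


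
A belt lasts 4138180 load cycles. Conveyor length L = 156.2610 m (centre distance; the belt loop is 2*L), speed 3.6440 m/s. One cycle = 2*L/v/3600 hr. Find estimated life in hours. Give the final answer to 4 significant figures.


cycle_time = 2 * 156.2610 / 3.6440 / 3600 = 0.0238232 hr
life = 4138180 * 0.0238232 = 98580 hours


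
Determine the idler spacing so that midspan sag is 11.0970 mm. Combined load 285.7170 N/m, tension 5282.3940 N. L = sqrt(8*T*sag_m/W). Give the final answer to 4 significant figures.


sag = 11.0970/1000 = 0.011097 m
L = sqrt(8 * 5282.3940 * 0.011097 / 285.7170)
L = 1.281 m


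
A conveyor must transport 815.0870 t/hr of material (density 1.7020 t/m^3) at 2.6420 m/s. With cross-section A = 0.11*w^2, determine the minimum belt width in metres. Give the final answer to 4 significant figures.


A_req = 815.0870 / (2.6420 * 1.7020 * 3600) = 0.0503511 m^2
w = sqrt(0.0503511 / 0.11)
w = 0.6766 m


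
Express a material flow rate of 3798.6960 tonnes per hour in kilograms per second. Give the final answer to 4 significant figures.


m_dot = 3798.6960 * 1000 / 3600
m_dot = 1055 kg/s


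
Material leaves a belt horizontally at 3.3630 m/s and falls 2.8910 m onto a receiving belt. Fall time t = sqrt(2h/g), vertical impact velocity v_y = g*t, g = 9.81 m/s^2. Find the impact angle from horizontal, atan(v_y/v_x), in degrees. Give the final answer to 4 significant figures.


t = sqrt(2*2.8910/9.81) = 0.767723 s
v_y = 9.81 * 0.767723 = 7.53136 m/s
angle = atan(7.53136 / 3.3630) = 65.94 deg


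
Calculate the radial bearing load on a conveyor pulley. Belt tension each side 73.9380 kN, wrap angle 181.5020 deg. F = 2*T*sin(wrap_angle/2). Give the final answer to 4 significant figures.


F = 2 * 73.9380 * sin(181.5020/2 deg)
F = 147.9 kN


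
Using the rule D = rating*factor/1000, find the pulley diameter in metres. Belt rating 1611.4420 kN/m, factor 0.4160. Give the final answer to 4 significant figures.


D = 1611.4420 * 0.4160 / 1000
D = 0.6704 m


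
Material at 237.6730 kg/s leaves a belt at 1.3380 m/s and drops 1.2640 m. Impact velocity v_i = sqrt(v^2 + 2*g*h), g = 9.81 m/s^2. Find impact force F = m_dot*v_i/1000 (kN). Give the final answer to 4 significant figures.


v_i = sqrt(1.3380^2 + 2*9.81*1.2640) = 5.15654 m/s
F = 237.6730 * 5.15654 / 1000
F = 1.226 kN


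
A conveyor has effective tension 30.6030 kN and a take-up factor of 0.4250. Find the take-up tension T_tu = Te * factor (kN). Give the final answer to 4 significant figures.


T_tu = 30.6030 * 0.4250
T_tu = 13.01 kN


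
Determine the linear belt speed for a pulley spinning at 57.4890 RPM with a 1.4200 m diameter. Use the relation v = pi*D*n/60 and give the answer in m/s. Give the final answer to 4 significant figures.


v = pi * 1.4200 * 57.4890 / 60
v = 4.274 m/s


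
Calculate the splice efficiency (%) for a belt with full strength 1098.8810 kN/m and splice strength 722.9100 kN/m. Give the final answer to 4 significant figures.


Eff = 722.9100 / 1098.8810 * 100
Eff = 65.79 %


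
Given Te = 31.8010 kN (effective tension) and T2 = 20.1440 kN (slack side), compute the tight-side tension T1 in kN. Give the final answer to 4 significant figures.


T1 = Te + T2 = 31.8010 + 20.1440
T1 = 51.94 kN


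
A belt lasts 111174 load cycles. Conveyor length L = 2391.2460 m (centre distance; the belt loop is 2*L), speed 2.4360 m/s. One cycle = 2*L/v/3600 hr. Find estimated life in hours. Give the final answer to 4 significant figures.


cycle_time = 2 * 2391.2460 / 2.4360 / 3600 = 0.545349 hr
life = 111174 * 0.545349 = 60630 hours


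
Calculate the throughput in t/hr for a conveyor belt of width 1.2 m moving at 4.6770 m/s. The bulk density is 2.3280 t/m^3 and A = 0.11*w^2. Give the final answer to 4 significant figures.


A = 0.11 * 1.2^2 = 0.1584 m^2
C = 0.1584 * 4.6770 * 2.3280 * 3600
C = 6209 t/hr


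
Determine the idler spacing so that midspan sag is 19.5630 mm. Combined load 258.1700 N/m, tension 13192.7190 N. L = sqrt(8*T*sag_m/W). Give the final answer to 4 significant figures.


sag = 19.5630/1000 = 0.019563 m
L = sqrt(8 * 13192.7190 * 0.019563 / 258.1700)
L = 2.828 m


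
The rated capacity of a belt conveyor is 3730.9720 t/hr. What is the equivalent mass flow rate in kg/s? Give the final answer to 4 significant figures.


m_dot = 3730.9720 * 1000 / 3600
m_dot = 1036 kg/s


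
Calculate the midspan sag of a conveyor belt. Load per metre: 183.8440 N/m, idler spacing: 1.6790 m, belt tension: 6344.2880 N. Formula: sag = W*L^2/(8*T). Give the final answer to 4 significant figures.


sag = 183.8440 * 1.6790^2 / (8 * 6344.2880)
sag = 0.01021 m


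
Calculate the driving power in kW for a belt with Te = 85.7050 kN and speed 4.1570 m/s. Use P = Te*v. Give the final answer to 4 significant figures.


P = Te * v = 85.7050 * 4.1570
P = 356.3 kW


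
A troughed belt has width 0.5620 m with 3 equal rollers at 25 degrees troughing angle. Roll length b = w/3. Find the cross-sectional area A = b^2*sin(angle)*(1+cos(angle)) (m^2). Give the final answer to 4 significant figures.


b = 0.5620/3 = 0.187333 m
A = 0.187333^2 * sin(25 deg) * (1 + cos(25 deg))
A = 0.02827 m^2


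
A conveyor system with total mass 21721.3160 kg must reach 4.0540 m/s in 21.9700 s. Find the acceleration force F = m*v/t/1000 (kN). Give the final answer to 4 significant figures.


F = 21721.3160 * 4.0540 / 21.9700 / 1000
F = 4.008 kN


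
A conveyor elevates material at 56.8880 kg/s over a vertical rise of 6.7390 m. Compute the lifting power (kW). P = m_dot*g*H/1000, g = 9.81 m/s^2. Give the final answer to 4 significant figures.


P = 56.8880 * 9.81 * 6.7390 / 1000
P = 3.761 kW


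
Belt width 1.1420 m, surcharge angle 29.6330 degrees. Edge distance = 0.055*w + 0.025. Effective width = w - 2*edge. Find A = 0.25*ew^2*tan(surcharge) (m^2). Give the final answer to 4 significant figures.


edge = 0.055*1.1420 + 0.025 = 0.08781 m
ew = 1.1420 - 2*0.08781 = 0.96638 m
A = 0.25 * 0.96638^2 * tan(29.6330 deg)
A = 0.1328 m^2


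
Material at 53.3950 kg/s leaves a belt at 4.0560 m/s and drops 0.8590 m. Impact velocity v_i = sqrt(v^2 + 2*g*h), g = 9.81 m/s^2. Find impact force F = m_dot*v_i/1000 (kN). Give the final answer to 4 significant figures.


v_i = sqrt(4.0560^2 + 2*9.81*0.8590) = 5.77102 m/s
F = 53.3950 * 5.77102 / 1000
F = 0.3081 kN


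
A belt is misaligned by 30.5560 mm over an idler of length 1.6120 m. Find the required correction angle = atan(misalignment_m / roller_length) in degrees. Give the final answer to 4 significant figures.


misalign_m = 30.5560 / 1000 = 0.030556 m
angle = atan(0.030556 / 1.6120)
angle = 1.086 deg


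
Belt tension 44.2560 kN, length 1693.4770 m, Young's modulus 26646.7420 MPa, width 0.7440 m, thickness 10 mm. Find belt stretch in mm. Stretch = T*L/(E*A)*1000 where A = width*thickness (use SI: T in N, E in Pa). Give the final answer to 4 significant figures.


A = 0.7440 * 0.01 = 0.00744 m^2
Stretch = 44.2560*1000 * 1693.4770 / (26646.7420e6 * 0.00744) * 1000
Stretch = 378.0 mm


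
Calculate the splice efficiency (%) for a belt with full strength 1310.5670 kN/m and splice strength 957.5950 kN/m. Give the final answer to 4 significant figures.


Eff = 957.5950 / 1310.5670 * 100
Eff = 73.07 %


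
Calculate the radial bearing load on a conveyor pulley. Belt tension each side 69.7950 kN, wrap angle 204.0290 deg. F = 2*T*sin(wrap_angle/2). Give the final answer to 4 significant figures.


F = 2 * 69.7950 * sin(204.0290/2 deg)
F = 136.5 kN


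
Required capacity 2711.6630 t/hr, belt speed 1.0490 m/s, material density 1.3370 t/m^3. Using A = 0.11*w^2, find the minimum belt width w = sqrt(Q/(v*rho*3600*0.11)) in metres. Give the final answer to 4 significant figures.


A_req = 2711.6630 / (1.0490 * 1.3370 * 3600) = 0.537064 m^2
w = sqrt(0.537064 / 0.11)
w = 2.210 m


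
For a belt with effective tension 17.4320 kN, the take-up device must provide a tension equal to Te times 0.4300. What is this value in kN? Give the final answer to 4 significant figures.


T_tu = 17.4320 * 0.4300
T_tu = 7.496 kN


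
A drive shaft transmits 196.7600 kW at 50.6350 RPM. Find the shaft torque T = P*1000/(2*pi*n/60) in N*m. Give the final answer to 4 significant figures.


omega = 2*pi*50.6350/60 = 5.30248 rad/s
T = 196.7600*1000 / 5.30248
T = 37110 N*m


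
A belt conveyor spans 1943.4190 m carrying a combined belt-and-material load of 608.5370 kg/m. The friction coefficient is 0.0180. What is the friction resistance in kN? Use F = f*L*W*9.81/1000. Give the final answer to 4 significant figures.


F = 0.0180 * 1943.4190 * 608.5370 * 9.81 / 1000
F = 208.8 kN


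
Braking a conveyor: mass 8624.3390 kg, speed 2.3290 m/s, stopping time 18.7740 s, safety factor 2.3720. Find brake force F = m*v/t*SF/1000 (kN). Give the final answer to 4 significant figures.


F = 8624.3390 * 2.3290 / 18.7740 * 2.3720 / 1000
F = 2.538 kN


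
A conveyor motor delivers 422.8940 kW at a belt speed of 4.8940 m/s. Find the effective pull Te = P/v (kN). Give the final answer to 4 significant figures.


Te = P / v = 422.8940 / 4.8940
Te = 86.41 kN


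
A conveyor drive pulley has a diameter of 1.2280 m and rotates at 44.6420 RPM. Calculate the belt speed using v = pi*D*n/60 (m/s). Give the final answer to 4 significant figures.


v = pi * 1.2280 * 44.6420 / 60
v = 2.870 m/s


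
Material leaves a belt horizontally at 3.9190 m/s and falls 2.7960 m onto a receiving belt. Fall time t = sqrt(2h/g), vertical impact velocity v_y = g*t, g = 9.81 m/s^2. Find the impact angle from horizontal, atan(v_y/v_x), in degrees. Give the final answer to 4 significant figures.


t = sqrt(2*2.7960/9.81) = 0.755004 s
v_y = 9.81 * 0.755004 = 7.40659 m/s
angle = atan(7.40659 / 3.9190) = 62.12 deg


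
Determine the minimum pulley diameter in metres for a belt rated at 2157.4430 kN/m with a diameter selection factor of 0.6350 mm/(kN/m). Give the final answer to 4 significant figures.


D = 2157.4430 * 0.6350 / 1000
D = 1.370 m


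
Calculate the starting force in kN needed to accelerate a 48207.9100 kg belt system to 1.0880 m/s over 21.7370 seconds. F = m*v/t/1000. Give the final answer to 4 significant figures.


F = 48207.9100 * 1.0880 / 21.7370 / 1000
F = 2.413 kN


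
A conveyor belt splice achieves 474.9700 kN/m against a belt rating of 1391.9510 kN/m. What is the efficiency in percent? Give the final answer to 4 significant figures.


Eff = 474.9700 / 1391.9510 * 100
Eff = 34.12 %


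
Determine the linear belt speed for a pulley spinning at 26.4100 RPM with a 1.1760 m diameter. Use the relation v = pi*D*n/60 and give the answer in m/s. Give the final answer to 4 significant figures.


v = pi * 1.1760 * 26.4100 / 60
v = 1.626 m/s


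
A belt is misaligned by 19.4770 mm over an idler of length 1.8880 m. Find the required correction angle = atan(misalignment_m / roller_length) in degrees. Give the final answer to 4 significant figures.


misalign_m = 19.4770 / 1000 = 0.019477 m
angle = atan(0.019477 / 1.8880)
angle = 0.5911 deg


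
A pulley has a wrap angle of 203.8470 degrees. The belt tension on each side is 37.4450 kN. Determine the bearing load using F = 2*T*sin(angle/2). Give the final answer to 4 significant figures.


F = 2 * 37.4450 * sin(203.8470/2 deg)
F = 73.27 kN


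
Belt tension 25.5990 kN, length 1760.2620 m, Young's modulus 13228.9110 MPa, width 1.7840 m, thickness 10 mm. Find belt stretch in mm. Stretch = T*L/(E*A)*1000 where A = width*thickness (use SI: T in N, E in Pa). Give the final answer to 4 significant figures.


A = 1.7840 * 0.01 = 0.01784 m^2
Stretch = 25.5990*1000 * 1760.2620 / (13228.9110e6 * 0.01784) * 1000
Stretch = 190.9 mm


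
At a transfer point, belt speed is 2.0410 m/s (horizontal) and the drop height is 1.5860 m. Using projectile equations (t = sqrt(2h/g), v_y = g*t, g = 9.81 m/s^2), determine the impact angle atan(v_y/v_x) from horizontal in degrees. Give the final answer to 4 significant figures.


t = sqrt(2*1.5860/9.81) = 0.568633 s
v_y = 9.81 * 0.568633 = 5.57829 m/s
angle = atan(5.57829 / 2.0410) = 69.90 deg


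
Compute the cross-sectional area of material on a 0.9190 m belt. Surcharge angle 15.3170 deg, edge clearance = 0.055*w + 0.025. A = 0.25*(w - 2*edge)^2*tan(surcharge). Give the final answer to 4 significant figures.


edge = 0.055*0.9190 + 0.025 = 0.075545 m
ew = 0.9190 - 2*0.075545 = 0.76791 m
A = 0.25 * 0.76791^2 * tan(15.3170 deg)
A = 0.04038 m^2


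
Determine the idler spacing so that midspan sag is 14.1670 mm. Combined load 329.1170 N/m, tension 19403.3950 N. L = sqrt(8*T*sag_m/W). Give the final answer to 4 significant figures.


sag = 14.1670/1000 = 0.014167 m
L = sqrt(8 * 19403.3950 * 0.014167 / 329.1170)
L = 2.585 m


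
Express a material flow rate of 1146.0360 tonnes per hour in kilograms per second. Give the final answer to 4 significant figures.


m_dot = 1146.0360 * 1000 / 3600
m_dot = 318.3 kg/s


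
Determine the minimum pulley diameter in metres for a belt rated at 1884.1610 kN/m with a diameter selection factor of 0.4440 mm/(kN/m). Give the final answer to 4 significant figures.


D = 1884.1610 * 0.4440 / 1000
D = 0.8366 m


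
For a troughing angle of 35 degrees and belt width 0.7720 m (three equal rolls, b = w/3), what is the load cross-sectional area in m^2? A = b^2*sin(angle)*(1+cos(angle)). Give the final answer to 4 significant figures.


b = 0.7720/3 = 0.257333 m
A = 0.257333^2 * sin(35 deg) * (1 + cos(35 deg))
A = 0.06910 m^2


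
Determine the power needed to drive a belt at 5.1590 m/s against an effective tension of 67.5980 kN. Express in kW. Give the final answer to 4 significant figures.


P = Te * v = 67.5980 * 5.1590
P = 348.7 kW


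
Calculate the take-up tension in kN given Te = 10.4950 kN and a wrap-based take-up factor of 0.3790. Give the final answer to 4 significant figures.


T_tu = 10.4950 * 0.3790
T_tu = 3.978 kN


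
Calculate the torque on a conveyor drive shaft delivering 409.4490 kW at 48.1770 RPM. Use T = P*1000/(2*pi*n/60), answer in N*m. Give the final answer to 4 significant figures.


omega = 2*pi*48.1770/60 = 5.04508 rad/s
T = 409.4490*1000 / 5.04508
T = 81160 N*m


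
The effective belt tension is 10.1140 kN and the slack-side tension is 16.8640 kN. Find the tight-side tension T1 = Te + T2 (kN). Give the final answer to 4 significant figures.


T1 = Te + T2 = 10.1140 + 16.8640
T1 = 26.98 kN


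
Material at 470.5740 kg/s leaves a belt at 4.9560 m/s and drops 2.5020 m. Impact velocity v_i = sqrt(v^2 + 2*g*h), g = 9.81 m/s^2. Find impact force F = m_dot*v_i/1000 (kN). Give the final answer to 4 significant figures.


v_i = sqrt(4.9560^2 + 2*9.81*2.5020) = 8.58203 m/s
F = 470.5740 * 8.58203 / 1000
F = 4.038 kN


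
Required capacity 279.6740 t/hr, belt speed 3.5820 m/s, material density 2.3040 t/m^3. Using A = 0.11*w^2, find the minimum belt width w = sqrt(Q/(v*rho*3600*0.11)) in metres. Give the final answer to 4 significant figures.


A_req = 279.6740 / (3.5820 * 2.3040 * 3600) = 0.00941329 m^2
w = sqrt(0.00941329 / 0.11)
w = 0.2925 m


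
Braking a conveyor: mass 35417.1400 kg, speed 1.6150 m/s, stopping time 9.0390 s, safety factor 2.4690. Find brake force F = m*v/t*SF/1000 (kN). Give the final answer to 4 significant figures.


F = 35417.1400 * 1.6150 / 9.0390 * 2.4690 / 1000
F = 15.62 kN


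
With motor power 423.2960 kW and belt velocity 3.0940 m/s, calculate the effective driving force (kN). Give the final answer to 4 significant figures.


Te = P / v = 423.2960 / 3.0940
Te = 136.8 kN


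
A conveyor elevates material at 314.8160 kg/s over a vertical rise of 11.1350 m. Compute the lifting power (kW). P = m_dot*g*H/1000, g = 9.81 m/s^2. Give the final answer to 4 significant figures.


P = 314.8160 * 9.81 * 11.1350 / 1000
P = 34.39 kW


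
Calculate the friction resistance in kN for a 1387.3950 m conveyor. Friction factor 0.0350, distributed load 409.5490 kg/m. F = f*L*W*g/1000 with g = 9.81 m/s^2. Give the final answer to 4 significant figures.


F = 0.0350 * 1387.3950 * 409.5490 * 9.81 / 1000
F = 195.1 kN


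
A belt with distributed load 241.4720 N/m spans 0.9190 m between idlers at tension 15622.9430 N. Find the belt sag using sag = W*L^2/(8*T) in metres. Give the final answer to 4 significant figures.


sag = 241.4720 * 0.9190^2 / (8 * 15622.9430)
sag = 0.001632 m


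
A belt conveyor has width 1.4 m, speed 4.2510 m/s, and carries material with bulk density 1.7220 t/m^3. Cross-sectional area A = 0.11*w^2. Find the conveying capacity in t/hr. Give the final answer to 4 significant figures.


A = 0.11 * 1.4^2 = 0.2156 m^2
C = 0.2156 * 4.2510 * 1.7220 * 3600
C = 5682 t/hr


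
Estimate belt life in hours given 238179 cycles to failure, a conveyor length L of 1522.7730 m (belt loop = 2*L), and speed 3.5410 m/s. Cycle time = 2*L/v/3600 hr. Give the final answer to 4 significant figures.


cycle_time = 2 * 1522.7730 / 3.5410 / 3600 = 0.238911 hr
life = 238179 * 0.238911 = 56900 hours


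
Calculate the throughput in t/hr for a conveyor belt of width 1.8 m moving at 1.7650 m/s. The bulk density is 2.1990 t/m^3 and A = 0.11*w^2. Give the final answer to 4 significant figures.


A = 0.11 * 1.8^2 = 0.3564 m^2
C = 0.3564 * 1.7650 * 2.1990 * 3600
C = 4980 t/hr


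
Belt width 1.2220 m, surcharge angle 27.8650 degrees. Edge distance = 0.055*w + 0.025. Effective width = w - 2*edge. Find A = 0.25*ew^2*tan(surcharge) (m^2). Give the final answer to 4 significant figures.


edge = 0.055*1.2220 + 0.025 = 0.09221 m
ew = 1.2220 - 2*0.09221 = 1.03758 m
A = 0.25 * 1.03758^2 * tan(27.8650 deg)
A = 0.1423 m^2


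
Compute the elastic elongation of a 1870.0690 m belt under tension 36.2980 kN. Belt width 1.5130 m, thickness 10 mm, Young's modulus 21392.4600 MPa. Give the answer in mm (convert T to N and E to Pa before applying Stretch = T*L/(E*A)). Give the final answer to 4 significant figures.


A = 1.5130 * 0.01 = 0.01513 m^2
Stretch = 36.2980*1000 * 1870.0690 / (21392.4600e6 * 0.01513) * 1000
Stretch = 209.7 mm


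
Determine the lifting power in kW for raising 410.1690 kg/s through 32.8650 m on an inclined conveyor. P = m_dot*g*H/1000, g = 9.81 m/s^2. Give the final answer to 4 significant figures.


P = 410.1690 * 9.81 * 32.8650 / 1000
P = 132.2 kW


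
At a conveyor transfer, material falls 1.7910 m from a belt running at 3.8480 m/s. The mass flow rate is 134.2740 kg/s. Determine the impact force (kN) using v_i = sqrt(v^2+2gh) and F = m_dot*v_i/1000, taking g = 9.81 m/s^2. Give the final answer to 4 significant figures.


v_i = sqrt(3.8480^2 + 2*9.81*1.7910) = 7.06729 m/s
F = 134.2740 * 7.06729 / 1000
F = 0.9490 kN


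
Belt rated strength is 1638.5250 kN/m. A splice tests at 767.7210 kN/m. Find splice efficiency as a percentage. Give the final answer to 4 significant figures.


Eff = 767.7210 / 1638.5250 * 100
Eff = 46.85 %


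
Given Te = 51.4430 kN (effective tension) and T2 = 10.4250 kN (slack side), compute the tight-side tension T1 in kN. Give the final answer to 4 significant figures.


T1 = Te + T2 = 51.4430 + 10.4250
T1 = 61.87 kN


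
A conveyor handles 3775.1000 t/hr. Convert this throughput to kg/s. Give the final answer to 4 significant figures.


m_dot = 3775.1000 * 1000 / 3600
m_dot = 1049 kg/s


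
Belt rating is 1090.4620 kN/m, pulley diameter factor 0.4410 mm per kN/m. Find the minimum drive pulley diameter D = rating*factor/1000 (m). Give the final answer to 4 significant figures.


D = 1090.4620 * 0.4410 / 1000
D = 0.4809 m


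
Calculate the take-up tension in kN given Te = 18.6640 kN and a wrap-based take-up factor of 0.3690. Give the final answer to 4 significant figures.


T_tu = 18.6640 * 0.3690
T_tu = 6.887 kN


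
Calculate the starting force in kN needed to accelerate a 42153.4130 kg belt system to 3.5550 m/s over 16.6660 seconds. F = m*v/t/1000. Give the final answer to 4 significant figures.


F = 42153.4130 * 3.5550 / 16.6660 / 1000
F = 8.992 kN


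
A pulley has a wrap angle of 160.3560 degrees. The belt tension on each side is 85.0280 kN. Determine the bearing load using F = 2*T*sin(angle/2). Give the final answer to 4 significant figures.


F = 2 * 85.0280 * sin(160.3560/2 deg)
F = 167.6 kN


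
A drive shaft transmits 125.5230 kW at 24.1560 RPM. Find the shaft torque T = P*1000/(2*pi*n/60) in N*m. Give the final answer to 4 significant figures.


omega = 2*pi*24.1560/60 = 2.52961 rad/s
T = 125.5230*1000 / 2.52961
T = 49620 N*m


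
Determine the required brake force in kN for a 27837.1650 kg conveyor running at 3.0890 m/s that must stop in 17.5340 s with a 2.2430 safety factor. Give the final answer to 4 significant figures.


F = 27837.1650 * 3.0890 / 17.5340 * 2.2430 / 1000
F = 11.00 kN


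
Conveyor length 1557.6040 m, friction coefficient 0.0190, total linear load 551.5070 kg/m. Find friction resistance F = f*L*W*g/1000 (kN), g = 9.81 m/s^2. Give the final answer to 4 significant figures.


F = 0.0190 * 1557.6040 * 551.5070 * 9.81 / 1000
F = 160.1 kN


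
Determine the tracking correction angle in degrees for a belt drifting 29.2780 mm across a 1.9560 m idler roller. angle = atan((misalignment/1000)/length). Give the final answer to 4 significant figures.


misalign_m = 29.2780 / 1000 = 0.029278 m
angle = atan(0.029278 / 1.9560)
angle = 0.8576 deg


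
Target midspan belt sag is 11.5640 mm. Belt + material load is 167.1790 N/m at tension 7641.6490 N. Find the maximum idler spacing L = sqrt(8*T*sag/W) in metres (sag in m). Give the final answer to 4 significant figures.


sag = 11.5640/1000 = 0.011564 m
L = sqrt(8 * 7641.6490 * 0.011564 / 167.1790)
L = 2.056 m


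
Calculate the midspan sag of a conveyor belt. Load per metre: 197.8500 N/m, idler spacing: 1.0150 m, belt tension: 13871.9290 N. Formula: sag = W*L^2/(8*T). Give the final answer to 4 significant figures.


sag = 197.8500 * 1.0150^2 / (8 * 13871.9290)
sag = 0.001837 m


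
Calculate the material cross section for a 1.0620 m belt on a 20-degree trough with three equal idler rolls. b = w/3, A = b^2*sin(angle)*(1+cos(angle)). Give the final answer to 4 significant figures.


b = 1.0620/3 = 0.354 m
A = 0.354^2 * sin(20 deg) * (1 + cos(20 deg))
A = 0.08314 m^2


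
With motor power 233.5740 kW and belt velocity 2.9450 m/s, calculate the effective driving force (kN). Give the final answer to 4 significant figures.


Te = P / v = 233.5740 / 2.9450
Te = 79.31 kN


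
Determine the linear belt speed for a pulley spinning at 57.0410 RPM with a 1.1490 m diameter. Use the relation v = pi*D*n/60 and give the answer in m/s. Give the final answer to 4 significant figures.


v = pi * 1.1490 * 57.0410 / 60
v = 3.432 m/s


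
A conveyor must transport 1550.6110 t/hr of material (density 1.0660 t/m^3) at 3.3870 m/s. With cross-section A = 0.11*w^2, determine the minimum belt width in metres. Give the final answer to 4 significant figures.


A_req = 1550.6110 / (3.3870 * 1.0660 * 3600) = 0.119297 m^2
w = sqrt(0.119297 / 0.11)
w = 1.041 m


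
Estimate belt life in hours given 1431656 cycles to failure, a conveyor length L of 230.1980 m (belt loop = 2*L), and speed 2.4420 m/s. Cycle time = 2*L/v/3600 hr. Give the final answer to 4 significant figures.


cycle_time = 2 * 230.1980 / 2.4420 / 3600 = 0.0523701 hr
life = 1431656 * 0.0523701 = 74980 hours


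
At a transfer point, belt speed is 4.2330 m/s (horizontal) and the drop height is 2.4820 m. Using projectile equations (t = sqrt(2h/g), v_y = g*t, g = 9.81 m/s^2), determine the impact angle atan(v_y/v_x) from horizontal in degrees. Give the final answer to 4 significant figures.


t = sqrt(2*2.4820/9.81) = 0.711347 s
v_y = 9.81 * 0.711347 = 6.97831 m/s
angle = atan(6.97831 / 4.2330) = 58.76 deg


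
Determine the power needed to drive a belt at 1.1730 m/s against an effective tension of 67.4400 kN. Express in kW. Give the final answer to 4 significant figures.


P = Te * v = 67.4400 * 1.1730
P = 79.11 kW


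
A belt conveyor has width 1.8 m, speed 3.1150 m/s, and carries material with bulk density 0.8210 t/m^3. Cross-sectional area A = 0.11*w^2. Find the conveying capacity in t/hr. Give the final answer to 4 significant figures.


A = 0.11 * 1.8^2 = 0.3564 m^2
C = 0.3564 * 3.1150 * 0.8210 * 3600
C = 3281 t/hr


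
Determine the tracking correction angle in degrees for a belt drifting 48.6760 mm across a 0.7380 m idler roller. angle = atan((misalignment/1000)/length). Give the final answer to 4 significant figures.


misalign_m = 48.6760 / 1000 = 0.048676 m
angle = atan(0.048676 / 0.7380)
angle = 3.774 deg


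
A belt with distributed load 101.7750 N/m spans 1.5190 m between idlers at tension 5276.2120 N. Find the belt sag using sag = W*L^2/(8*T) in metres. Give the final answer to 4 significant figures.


sag = 101.7750 * 1.5190^2 / (8 * 5276.2120)
sag = 0.005563 m


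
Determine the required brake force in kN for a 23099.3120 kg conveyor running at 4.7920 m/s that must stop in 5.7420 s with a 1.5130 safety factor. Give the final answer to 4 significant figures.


F = 23099.3120 * 4.7920 / 5.7420 * 1.5130 / 1000
F = 29.17 kN


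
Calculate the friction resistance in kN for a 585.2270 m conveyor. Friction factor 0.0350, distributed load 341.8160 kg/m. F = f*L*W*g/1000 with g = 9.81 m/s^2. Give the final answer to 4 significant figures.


F = 0.0350 * 585.2270 * 341.8160 * 9.81 / 1000
F = 68.68 kN


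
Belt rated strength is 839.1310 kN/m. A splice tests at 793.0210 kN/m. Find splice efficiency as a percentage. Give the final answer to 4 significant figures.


Eff = 793.0210 / 839.1310 * 100
Eff = 94.51 %


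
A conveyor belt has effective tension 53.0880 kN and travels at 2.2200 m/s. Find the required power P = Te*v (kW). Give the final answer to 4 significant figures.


P = Te * v = 53.0880 * 2.2200
P = 117.9 kW


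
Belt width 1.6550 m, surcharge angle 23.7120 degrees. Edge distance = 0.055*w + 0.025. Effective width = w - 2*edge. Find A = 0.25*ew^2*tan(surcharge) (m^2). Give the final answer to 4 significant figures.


edge = 0.055*1.6550 + 0.025 = 0.116025 m
ew = 1.6550 - 2*0.116025 = 1.42295 m
A = 0.25 * 1.42295^2 * tan(23.7120 deg)
A = 0.2223 m^2


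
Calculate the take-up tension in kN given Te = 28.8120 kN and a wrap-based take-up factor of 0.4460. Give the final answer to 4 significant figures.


T_tu = 28.8120 * 0.4460
T_tu = 12.85 kN


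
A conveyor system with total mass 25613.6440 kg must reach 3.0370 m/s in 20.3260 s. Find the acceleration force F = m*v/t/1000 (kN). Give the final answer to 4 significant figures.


F = 25613.6440 * 3.0370 / 20.3260 / 1000
F = 3.827 kN


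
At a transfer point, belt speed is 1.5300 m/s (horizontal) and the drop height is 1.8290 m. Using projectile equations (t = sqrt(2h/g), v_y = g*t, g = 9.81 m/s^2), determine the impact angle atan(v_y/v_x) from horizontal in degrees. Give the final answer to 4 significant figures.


t = sqrt(2*1.8290/9.81) = 0.610643 s
v_y = 9.81 * 0.610643 = 5.99041 m/s
angle = atan(5.99041 / 1.5300) = 75.67 deg


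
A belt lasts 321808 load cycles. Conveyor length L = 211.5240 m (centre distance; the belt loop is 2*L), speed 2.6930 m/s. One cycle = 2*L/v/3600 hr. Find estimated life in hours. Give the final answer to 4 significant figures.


cycle_time = 2 * 211.5240 / 2.6930 / 3600 = 0.0436366 hr
life = 321808 * 0.0436366 = 14040 hours


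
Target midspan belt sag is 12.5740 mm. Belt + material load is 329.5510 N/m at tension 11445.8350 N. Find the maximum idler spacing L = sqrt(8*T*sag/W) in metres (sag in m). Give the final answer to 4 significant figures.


sag = 12.5740/1000 = 0.012574 m
L = sqrt(8 * 11445.8350 * 0.012574 / 329.5510)
L = 1.869 m


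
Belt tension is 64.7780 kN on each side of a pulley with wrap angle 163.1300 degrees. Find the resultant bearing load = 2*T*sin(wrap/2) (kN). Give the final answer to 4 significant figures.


F = 2 * 64.7780 * sin(163.1300/2 deg)
F = 128.2 kN


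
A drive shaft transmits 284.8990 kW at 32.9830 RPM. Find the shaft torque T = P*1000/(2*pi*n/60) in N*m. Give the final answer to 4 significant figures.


omega = 2*pi*32.9830/60 = 3.45397 rad/s
T = 284.8990*1000 / 3.45397
T = 82480 N*m


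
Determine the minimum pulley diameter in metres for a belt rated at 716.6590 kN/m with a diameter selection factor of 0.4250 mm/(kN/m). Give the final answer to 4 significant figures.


D = 716.6590 * 0.4250 / 1000
D = 0.3046 m


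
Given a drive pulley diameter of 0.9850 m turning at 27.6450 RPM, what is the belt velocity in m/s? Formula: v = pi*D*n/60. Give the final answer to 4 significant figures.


v = pi * 0.9850 * 27.6450 / 60
v = 1.426 m/s


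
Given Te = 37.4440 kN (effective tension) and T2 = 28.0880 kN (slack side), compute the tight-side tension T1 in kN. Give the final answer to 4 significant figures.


T1 = Te + T2 = 37.4440 + 28.0880
T1 = 65.53 kN


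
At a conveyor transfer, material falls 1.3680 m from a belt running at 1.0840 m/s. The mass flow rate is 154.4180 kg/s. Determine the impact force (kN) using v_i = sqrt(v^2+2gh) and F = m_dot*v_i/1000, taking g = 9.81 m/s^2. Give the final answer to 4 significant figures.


v_i = sqrt(1.0840^2 + 2*9.81*1.3680) = 5.29294 m/s
F = 154.4180 * 5.29294 / 1000
F = 0.8173 kN


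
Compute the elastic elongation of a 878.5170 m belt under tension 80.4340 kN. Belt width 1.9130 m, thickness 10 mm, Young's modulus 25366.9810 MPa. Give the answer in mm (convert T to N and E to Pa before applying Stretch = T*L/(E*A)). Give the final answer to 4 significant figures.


A = 1.9130 * 0.01 = 0.01913 m^2
Stretch = 80.4340*1000 * 878.5170 / (25366.9810e6 * 0.01913) * 1000
Stretch = 145.6 mm


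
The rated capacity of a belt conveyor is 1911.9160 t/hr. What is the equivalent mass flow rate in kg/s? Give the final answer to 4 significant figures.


m_dot = 1911.9160 * 1000 / 3600
m_dot = 531.1 kg/s


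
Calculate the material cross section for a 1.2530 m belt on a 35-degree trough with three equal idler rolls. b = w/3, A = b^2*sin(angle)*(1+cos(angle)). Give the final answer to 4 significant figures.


b = 1.2530/3 = 0.417667 m
A = 0.417667^2 * sin(35 deg) * (1 + cos(35 deg))
A = 0.1820 m^2


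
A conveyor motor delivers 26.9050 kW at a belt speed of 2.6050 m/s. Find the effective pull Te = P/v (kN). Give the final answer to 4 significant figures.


Te = P / v = 26.9050 / 2.6050
Te = 10.33 kN


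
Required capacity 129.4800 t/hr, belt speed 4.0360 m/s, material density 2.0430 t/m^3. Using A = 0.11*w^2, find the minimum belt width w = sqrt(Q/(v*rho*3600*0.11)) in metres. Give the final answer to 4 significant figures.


A_req = 129.4800 / (4.0360 * 2.0430 * 3600) = 0.00436195 m^2
w = sqrt(0.00436195 / 0.11)
w = 0.1991 m


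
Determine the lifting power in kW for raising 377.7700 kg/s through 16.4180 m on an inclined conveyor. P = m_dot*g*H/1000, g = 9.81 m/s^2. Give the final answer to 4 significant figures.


P = 377.7700 * 9.81 * 16.4180 / 1000
P = 60.84 kW


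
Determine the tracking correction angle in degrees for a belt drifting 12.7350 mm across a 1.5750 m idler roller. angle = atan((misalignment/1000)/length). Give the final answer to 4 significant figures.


misalign_m = 12.7350 / 1000 = 0.012735 m
angle = atan(0.012735 / 1.5750)
angle = 0.4633 deg


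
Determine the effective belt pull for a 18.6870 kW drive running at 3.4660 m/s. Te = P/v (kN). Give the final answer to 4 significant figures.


Te = P / v = 18.6870 / 3.4660
Te = 5.392 kN


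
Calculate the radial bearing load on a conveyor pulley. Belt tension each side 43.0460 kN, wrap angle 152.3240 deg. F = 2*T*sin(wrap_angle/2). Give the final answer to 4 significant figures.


F = 2 * 43.0460 * sin(152.3240/2 deg)
F = 83.59 kN


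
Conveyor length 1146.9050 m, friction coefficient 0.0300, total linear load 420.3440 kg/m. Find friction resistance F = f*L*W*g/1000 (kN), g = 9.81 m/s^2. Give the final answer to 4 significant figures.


F = 0.0300 * 1146.9050 * 420.3440 * 9.81 / 1000
F = 141.9 kN


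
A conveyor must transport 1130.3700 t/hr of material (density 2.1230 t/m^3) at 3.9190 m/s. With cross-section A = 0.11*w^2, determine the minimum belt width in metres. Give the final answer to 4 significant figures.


A_req = 1130.3700 / (3.9190 * 2.1230 * 3600) = 0.0377392 m^2
w = sqrt(0.0377392 / 0.11)
w = 0.5857 m


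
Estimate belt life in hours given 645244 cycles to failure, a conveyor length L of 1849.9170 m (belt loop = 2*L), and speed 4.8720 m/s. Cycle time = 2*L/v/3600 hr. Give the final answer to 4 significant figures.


cycle_time = 2 * 1849.9170 / 4.8720 / 3600 = 0.210947 hr
life = 645244 * 0.210947 = 136100 hours


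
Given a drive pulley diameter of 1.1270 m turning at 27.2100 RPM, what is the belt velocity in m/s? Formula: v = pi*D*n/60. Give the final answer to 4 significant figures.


v = pi * 1.1270 * 27.2100 / 60
v = 1.606 m/s


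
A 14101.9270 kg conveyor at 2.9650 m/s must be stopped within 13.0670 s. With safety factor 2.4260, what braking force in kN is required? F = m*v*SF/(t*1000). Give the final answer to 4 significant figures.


F = 14101.9270 * 2.9650 / 13.0670 * 2.4260 / 1000
F = 7.763 kN


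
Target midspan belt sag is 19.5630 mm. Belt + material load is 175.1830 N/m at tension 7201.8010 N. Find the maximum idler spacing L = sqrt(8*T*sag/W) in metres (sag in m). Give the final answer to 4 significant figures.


sag = 19.5630/1000 = 0.019563 m
L = sqrt(8 * 7201.8010 * 0.019563 / 175.1830)
L = 2.537 m


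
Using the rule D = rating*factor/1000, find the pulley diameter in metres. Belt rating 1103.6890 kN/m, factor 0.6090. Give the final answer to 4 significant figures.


D = 1103.6890 * 0.6090 / 1000
D = 0.6721 m


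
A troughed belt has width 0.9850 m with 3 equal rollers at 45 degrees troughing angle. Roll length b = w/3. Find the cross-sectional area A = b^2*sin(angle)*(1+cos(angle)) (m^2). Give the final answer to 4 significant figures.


b = 0.9850/3 = 0.328333 m
A = 0.328333^2 * sin(45 deg) * (1 + cos(45 deg))
A = 0.1301 m^2


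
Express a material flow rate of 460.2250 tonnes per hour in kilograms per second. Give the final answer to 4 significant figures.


m_dot = 460.2250 * 1000 / 3600
m_dot = 127.8 kg/s


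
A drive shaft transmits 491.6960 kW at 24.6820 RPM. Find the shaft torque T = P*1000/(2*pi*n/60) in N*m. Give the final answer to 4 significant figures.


omega = 2*pi*24.6820/60 = 2.58469 rad/s
T = 491.6960*1000 / 2.58469
T = 190200 N*m
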